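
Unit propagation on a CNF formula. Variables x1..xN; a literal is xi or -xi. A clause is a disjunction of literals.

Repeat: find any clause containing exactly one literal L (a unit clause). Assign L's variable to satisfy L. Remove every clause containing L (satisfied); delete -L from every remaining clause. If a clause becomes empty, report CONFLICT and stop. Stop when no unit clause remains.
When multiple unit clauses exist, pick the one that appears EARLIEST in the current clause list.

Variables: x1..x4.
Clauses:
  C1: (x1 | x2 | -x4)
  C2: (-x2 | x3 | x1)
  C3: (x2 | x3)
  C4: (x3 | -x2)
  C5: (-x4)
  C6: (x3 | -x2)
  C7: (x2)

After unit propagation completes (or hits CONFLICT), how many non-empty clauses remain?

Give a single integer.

Answer: 0

Derivation:
unit clause [-4] forces x4=F; simplify:
  satisfied 2 clause(s); 5 remain; assigned so far: [4]
unit clause [2] forces x2=T; simplify:
  drop -2 from [-2, 3, 1] -> [3, 1]
  drop -2 from [3, -2] -> [3]
  drop -2 from [3, -2] -> [3]
  satisfied 2 clause(s); 3 remain; assigned so far: [2, 4]
unit clause [3] forces x3=T; simplify:
  satisfied 3 clause(s); 0 remain; assigned so far: [2, 3, 4]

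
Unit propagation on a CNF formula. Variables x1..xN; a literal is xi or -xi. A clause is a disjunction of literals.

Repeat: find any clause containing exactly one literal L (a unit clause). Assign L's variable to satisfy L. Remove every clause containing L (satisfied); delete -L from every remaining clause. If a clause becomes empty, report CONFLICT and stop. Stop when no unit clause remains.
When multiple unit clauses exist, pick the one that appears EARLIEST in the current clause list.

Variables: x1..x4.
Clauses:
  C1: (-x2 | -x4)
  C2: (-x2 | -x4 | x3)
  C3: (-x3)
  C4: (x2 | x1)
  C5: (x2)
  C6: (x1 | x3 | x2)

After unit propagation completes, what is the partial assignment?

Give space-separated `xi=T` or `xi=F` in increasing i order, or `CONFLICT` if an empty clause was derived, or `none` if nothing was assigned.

unit clause [-3] forces x3=F; simplify:
  drop 3 from [-2, -4, 3] -> [-2, -4]
  drop 3 from [1, 3, 2] -> [1, 2]
  satisfied 1 clause(s); 5 remain; assigned so far: [3]
unit clause [2] forces x2=T; simplify:
  drop -2 from [-2, -4] -> [-4]
  drop -2 from [-2, -4] -> [-4]
  satisfied 3 clause(s); 2 remain; assigned so far: [2, 3]
unit clause [-4] forces x4=F; simplify:
  satisfied 2 clause(s); 0 remain; assigned so far: [2, 3, 4]

Answer: x2=T x3=F x4=F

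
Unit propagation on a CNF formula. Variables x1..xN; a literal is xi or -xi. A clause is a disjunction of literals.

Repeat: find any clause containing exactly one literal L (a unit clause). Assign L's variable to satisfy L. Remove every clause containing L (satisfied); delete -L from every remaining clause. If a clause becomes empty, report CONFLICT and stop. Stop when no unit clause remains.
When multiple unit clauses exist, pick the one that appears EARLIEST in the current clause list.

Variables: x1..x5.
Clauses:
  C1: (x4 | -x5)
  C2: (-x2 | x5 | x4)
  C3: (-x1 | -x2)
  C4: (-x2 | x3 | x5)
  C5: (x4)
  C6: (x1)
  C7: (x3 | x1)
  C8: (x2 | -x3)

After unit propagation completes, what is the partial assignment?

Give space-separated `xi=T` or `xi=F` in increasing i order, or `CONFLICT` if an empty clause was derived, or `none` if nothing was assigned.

Answer: x1=T x2=F x3=F x4=T

Derivation:
unit clause [4] forces x4=T; simplify:
  satisfied 3 clause(s); 5 remain; assigned so far: [4]
unit clause [1] forces x1=T; simplify:
  drop -1 from [-1, -2] -> [-2]
  satisfied 2 clause(s); 3 remain; assigned so far: [1, 4]
unit clause [-2] forces x2=F; simplify:
  drop 2 from [2, -3] -> [-3]
  satisfied 2 clause(s); 1 remain; assigned so far: [1, 2, 4]
unit clause [-3] forces x3=F; simplify:
  satisfied 1 clause(s); 0 remain; assigned so far: [1, 2, 3, 4]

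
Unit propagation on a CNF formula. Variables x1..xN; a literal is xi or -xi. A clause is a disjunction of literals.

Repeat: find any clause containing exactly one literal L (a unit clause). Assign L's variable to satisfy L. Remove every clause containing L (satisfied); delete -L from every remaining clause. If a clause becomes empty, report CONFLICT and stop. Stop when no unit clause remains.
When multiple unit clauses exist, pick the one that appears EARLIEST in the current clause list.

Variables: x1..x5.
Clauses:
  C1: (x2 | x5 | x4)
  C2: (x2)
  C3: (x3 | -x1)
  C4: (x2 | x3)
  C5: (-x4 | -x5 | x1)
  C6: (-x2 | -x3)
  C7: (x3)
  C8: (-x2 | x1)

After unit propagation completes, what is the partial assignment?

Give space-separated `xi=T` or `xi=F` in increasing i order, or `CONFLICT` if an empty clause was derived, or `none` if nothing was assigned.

unit clause [2] forces x2=T; simplify:
  drop -2 from [-2, -3] -> [-3]
  drop -2 from [-2, 1] -> [1]
  satisfied 3 clause(s); 5 remain; assigned so far: [2]
unit clause [-3] forces x3=F; simplify:
  drop 3 from [3, -1] -> [-1]
  drop 3 from [3] -> [] (empty!)
  satisfied 1 clause(s); 4 remain; assigned so far: [2, 3]
CONFLICT (empty clause)

Answer: CONFLICT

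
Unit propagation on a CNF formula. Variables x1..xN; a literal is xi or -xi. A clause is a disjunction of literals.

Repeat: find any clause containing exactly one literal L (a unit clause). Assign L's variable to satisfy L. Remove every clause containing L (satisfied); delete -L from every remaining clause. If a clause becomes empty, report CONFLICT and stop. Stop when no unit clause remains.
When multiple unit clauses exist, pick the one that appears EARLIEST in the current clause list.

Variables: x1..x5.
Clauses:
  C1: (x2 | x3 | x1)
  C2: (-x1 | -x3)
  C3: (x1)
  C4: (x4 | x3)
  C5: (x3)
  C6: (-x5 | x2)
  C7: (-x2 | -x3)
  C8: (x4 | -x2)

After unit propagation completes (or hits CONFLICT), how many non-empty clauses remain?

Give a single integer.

unit clause [1] forces x1=T; simplify:
  drop -1 from [-1, -3] -> [-3]
  satisfied 2 clause(s); 6 remain; assigned so far: [1]
unit clause [-3] forces x3=F; simplify:
  drop 3 from [4, 3] -> [4]
  drop 3 from [3] -> [] (empty!)
  satisfied 2 clause(s); 4 remain; assigned so far: [1, 3]
CONFLICT (empty clause)

Answer: 3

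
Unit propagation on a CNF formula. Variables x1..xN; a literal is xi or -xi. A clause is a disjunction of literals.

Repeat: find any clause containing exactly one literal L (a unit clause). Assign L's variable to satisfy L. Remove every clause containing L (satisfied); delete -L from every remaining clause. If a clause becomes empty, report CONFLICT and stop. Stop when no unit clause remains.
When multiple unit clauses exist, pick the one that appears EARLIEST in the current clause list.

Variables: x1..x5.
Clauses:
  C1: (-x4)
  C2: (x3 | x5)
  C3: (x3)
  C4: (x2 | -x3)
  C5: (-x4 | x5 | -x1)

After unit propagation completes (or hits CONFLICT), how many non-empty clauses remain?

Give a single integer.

Answer: 0

Derivation:
unit clause [-4] forces x4=F; simplify:
  satisfied 2 clause(s); 3 remain; assigned so far: [4]
unit clause [3] forces x3=T; simplify:
  drop -3 from [2, -3] -> [2]
  satisfied 2 clause(s); 1 remain; assigned so far: [3, 4]
unit clause [2] forces x2=T; simplify:
  satisfied 1 clause(s); 0 remain; assigned so far: [2, 3, 4]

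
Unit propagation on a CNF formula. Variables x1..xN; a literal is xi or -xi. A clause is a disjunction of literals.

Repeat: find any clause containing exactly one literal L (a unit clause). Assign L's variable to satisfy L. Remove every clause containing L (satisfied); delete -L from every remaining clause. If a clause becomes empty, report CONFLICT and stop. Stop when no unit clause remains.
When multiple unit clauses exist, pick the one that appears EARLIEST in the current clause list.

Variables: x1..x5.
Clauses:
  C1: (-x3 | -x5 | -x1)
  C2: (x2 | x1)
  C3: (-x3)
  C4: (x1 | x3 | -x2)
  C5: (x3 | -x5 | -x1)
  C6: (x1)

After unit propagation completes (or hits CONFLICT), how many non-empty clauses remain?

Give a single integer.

unit clause [-3] forces x3=F; simplify:
  drop 3 from [1, 3, -2] -> [1, -2]
  drop 3 from [3, -5, -1] -> [-5, -1]
  satisfied 2 clause(s); 4 remain; assigned so far: [3]
unit clause [1] forces x1=T; simplify:
  drop -1 from [-5, -1] -> [-5]
  satisfied 3 clause(s); 1 remain; assigned so far: [1, 3]
unit clause [-5] forces x5=F; simplify:
  satisfied 1 clause(s); 0 remain; assigned so far: [1, 3, 5]

Answer: 0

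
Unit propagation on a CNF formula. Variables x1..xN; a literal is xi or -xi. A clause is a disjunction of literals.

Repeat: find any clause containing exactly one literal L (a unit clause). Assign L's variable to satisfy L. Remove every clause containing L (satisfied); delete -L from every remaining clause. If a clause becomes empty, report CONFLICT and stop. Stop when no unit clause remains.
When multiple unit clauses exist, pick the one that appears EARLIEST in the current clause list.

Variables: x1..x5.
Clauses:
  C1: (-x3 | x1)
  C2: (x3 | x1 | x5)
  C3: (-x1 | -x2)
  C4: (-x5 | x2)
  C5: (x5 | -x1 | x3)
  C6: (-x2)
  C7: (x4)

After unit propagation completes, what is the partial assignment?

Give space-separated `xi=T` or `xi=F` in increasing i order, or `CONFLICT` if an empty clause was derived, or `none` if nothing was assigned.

Answer: x2=F x4=T x5=F

Derivation:
unit clause [-2] forces x2=F; simplify:
  drop 2 from [-5, 2] -> [-5]
  satisfied 2 clause(s); 5 remain; assigned so far: [2]
unit clause [-5] forces x5=F; simplify:
  drop 5 from [3, 1, 5] -> [3, 1]
  drop 5 from [5, -1, 3] -> [-1, 3]
  satisfied 1 clause(s); 4 remain; assigned so far: [2, 5]
unit clause [4] forces x4=T; simplify:
  satisfied 1 clause(s); 3 remain; assigned so far: [2, 4, 5]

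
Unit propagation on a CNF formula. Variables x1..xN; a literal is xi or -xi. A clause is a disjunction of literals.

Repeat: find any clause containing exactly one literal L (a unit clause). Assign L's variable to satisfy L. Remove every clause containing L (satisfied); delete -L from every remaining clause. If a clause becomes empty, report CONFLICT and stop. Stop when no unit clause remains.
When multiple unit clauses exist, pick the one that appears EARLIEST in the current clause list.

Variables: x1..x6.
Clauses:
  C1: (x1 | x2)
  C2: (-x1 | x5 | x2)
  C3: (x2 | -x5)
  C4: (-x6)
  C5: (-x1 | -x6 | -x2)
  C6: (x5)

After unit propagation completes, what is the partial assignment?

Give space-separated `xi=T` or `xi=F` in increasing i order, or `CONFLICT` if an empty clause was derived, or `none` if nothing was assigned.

Answer: x2=T x5=T x6=F

Derivation:
unit clause [-6] forces x6=F; simplify:
  satisfied 2 clause(s); 4 remain; assigned so far: [6]
unit clause [5] forces x5=T; simplify:
  drop -5 from [2, -5] -> [2]
  satisfied 2 clause(s); 2 remain; assigned so far: [5, 6]
unit clause [2] forces x2=T; simplify:
  satisfied 2 clause(s); 0 remain; assigned so far: [2, 5, 6]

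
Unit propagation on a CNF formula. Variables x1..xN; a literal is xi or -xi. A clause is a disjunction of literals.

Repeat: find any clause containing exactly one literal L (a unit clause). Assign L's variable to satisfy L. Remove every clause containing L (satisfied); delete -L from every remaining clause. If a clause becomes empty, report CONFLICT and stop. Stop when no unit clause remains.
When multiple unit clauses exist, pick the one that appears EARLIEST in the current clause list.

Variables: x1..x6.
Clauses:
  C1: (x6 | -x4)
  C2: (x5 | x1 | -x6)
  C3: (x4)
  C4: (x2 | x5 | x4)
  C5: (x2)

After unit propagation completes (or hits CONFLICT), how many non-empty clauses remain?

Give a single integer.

unit clause [4] forces x4=T; simplify:
  drop -4 from [6, -4] -> [6]
  satisfied 2 clause(s); 3 remain; assigned so far: [4]
unit clause [6] forces x6=T; simplify:
  drop -6 from [5, 1, -6] -> [5, 1]
  satisfied 1 clause(s); 2 remain; assigned so far: [4, 6]
unit clause [2] forces x2=T; simplify:
  satisfied 1 clause(s); 1 remain; assigned so far: [2, 4, 6]

Answer: 1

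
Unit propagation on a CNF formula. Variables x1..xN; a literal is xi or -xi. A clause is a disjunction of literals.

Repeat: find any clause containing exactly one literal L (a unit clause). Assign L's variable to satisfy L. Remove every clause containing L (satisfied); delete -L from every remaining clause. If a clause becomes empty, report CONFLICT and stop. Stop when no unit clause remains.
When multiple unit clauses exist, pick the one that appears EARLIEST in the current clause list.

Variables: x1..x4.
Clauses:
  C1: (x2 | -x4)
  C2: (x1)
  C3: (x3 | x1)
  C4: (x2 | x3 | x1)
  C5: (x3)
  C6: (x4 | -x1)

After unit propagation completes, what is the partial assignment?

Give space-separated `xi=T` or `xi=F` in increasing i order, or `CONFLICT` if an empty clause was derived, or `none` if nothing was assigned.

Answer: x1=T x2=T x3=T x4=T

Derivation:
unit clause [1] forces x1=T; simplify:
  drop -1 from [4, -1] -> [4]
  satisfied 3 clause(s); 3 remain; assigned so far: [1]
unit clause [3] forces x3=T; simplify:
  satisfied 1 clause(s); 2 remain; assigned so far: [1, 3]
unit clause [4] forces x4=T; simplify:
  drop -4 from [2, -4] -> [2]
  satisfied 1 clause(s); 1 remain; assigned so far: [1, 3, 4]
unit clause [2] forces x2=T; simplify:
  satisfied 1 clause(s); 0 remain; assigned so far: [1, 2, 3, 4]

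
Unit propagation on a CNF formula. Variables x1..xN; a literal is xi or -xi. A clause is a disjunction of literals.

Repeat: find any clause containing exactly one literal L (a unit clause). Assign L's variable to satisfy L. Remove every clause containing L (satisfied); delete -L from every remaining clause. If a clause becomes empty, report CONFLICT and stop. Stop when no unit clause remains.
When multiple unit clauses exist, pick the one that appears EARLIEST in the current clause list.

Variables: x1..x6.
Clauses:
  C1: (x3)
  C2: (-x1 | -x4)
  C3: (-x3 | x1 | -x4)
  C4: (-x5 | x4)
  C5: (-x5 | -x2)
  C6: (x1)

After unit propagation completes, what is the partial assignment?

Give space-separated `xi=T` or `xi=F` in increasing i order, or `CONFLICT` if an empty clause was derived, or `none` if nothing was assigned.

Answer: x1=T x3=T x4=F x5=F

Derivation:
unit clause [3] forces x3=T; simplify:
  drop -3 from [-3, 1, -4] -> [1, -4]
  satisfied 1 clause(s); 5 remain; assigned so far: [3]
unit clause [1] forces x1=T; simplify:
  drop -1 from [-1, -4] -> [-4]
  satisfied 2 clause(s); 3 remain; assigned so far: [1, 3]
unit clause [-4] forces x4=F; simplify:
  drop 4 from [-5, 4] -> [-5]
  satisfied 1 clause(s); 2 remain; assigned so far: [1, 3, 4]
unit clause [-5] forces x5=F; simplify:
  satisfied 2 clause(s); 0 remain; assigned so far: [1, 3, 4, 5]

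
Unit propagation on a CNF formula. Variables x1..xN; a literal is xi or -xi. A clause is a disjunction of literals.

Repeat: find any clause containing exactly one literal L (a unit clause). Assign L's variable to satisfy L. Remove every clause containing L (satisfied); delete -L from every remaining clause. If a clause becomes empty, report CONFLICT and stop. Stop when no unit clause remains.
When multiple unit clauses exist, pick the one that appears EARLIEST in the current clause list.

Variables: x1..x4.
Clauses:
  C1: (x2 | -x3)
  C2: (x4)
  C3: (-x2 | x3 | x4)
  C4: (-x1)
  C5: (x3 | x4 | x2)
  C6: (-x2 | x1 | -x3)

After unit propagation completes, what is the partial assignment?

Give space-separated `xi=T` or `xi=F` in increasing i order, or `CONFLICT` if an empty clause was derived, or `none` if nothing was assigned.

Answer: x1=F x4=T

Derivation:
unit clause [4] forces x4=T; simplify:
  satisfied 3 clause(s); 3 remain; assigned so far: [4]
unit clause [-1] forces x1=F; simplify:
  drop 1 from [-2, 1, -3] -> [-2, -3]
  satisfied 1 clause(s); 2 remain; assigned so far: [1, 4]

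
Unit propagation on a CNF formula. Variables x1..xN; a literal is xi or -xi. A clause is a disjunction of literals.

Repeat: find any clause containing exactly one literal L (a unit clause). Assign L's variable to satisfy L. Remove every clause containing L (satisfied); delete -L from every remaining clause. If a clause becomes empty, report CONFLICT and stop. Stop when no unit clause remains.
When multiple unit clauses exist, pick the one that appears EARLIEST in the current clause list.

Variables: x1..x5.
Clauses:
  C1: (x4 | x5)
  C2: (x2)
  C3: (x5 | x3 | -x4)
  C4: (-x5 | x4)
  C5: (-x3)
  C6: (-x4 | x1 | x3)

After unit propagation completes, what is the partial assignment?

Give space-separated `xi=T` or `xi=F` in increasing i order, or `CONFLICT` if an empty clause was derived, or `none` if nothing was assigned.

unit clause [2] forces x2=T; simplify:
  satisfied 1 clause(s); 5 remain; assigned so far: [2]
unit clause [-3] forces x3=F; simplify:
  drop 3 from [5, 3, -4] -> [5, -4]
  drop 3 from [-4, 1, 3] -> [-4, 1]
  satisfied 1 clause(s); 4 remain; assigned so far: [2, 3]

Answer: x2=T x3=F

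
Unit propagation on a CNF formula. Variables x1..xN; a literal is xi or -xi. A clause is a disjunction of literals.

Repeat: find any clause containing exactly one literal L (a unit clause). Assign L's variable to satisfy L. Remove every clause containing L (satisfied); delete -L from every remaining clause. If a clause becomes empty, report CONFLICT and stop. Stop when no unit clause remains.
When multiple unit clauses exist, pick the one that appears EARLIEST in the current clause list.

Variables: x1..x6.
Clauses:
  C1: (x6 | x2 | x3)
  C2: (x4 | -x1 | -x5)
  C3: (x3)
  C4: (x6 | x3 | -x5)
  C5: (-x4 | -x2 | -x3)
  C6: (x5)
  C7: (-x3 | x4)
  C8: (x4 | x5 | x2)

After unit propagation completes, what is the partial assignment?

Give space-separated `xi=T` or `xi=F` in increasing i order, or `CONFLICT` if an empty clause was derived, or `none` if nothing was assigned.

Answer: x2=F x3=T x4=T x5=T

Derivation:
unit clause [3] forces x3=T; simplify:
  drop -3 from [-4, -2, -3] -> [-4, -2]
  drop -3 from [-3, 4] -> [4]
  satisfied 3 clause(s); 5 remain; assigned so far: [3]
unit clause [5] forces x5=T; simplify:
  drop -5 from [4, -1, -5] -> [4, -1]
  satisfied 2 clause(s); 3 remain; assigned so far: [3, 5]
unit clause [4] forces x4=T; simplify:
  drop -4 from [-4, -2] -> [-2]
  satisfied 2 clause(s); 1 remain; assigned so far: [3, 4, 5]
unit clause [-2] forces x2=F; simplify:
  satisfied 1 clause(s); 0 remain; assigned so far: [2, 3, 4, 5]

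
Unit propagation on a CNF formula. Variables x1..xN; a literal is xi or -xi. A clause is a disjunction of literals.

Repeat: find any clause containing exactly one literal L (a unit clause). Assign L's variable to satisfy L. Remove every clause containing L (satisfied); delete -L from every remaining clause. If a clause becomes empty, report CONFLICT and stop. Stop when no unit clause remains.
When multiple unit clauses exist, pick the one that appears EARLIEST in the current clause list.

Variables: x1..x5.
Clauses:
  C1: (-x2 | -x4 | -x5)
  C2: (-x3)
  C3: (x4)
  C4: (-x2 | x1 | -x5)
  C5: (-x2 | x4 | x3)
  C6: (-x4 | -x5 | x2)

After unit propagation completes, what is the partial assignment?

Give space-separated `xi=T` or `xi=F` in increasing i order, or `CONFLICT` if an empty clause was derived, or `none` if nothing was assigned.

unit clause [-3] forces x3=F; simplify:
  drop 3 from [-2, 4, 3] -> [-2, 4]
  satisfied 1 clause(s); 5 remain; assigned so far: [3]
unit clause [4] forces x4=T; simplify:
  drop -4 from [-2, -4, -5] -> [-2, -5]
  drop -4 from [-4, -5, 2] -> [-5, 2]
  satisfied 2 clause(s); 3 remain; assigned so far: [3, 4]

Answer: x3=F x4=T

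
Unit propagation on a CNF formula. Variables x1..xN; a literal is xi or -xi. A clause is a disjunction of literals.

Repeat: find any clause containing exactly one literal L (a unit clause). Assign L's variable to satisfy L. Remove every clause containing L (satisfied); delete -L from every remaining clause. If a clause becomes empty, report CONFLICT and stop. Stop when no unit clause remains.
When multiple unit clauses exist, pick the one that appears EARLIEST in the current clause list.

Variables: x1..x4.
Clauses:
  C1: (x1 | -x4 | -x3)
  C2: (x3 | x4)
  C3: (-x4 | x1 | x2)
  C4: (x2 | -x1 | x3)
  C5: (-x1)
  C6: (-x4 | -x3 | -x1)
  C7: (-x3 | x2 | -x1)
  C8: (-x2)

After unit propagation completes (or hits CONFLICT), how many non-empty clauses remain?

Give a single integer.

unit clause [-1] forces x1=F; simplify:
  drop 1 from [1, -4, -3] -> [-4, -3]
  drop 1 from [-4, 1, 2] -> [-4, 2]
  satisfied 4 clause(s); 4 remain; assigned so far: [1]
unit clause [-2] forces x2=F; simplify:
  drop 2 from [-4, 2] -> [-4]
  satisfied 1 clause(s); 3 remain; assigned so far: [1, 2]
unit clause [-4] forces x4=F; simplify:
  drop 4 from [3, 4] -> [3]
  satisfied 2 clause(s); 1 remain; assigned so far: [1, 2, 4]
unit clause [3] forces x3=T; simplify:
  satisfied 1 clause(s); 0 remain; assigned so far: [1, 2, 3, 4]

Answer: 0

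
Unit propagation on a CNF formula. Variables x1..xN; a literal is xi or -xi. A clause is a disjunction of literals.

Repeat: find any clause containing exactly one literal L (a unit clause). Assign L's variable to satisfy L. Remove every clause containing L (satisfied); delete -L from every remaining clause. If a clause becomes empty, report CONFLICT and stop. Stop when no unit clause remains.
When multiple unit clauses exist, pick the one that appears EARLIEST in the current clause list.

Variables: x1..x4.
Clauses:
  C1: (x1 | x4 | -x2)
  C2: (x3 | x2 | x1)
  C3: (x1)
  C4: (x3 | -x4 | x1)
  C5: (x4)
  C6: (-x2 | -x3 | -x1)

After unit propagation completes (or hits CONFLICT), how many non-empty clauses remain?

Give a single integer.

Answer: 1

Derivation:
unit clause [1] forces x1=T; simplify:
  drop -1 from [-2, -3, -1] -> [-2, -3]
  satisfied 4 clause(s); 2 remain; assigned so far: [1]
unit clause [4] forces x4=T; simplify:
  satisfied 1 clause(s); 1 remain; assigned so far: [1, 4]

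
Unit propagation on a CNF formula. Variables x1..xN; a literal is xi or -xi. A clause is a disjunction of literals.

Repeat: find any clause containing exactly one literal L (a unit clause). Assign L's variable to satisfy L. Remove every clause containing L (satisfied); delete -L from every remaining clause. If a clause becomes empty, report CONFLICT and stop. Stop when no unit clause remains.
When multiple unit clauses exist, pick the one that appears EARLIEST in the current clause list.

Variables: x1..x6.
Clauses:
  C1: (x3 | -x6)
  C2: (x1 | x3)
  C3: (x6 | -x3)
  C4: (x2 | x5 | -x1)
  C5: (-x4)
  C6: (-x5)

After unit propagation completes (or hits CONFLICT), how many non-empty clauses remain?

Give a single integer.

Answer: 4

Derivation:
unit clause [-4] forces x4=F; simplify:
  satisfied 1 clause(s); 5 remain; assigned so far: [4]
unit clause [-5] forces x5=F; simplify:
  drop 5 from [2, 5, -1] -> [2, -1]
  satisfied 1 clause(s); 4 remain; assigned so far: [4, 5]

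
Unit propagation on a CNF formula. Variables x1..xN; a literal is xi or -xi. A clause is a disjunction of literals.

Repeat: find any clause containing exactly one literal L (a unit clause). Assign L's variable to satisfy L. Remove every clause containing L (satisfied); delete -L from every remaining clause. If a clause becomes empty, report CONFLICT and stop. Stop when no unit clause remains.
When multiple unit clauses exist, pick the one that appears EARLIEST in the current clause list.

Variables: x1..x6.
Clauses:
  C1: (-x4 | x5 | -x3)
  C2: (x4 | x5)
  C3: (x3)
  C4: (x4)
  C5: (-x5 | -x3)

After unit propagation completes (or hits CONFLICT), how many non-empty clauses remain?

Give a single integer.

unit clause [3] forces x3=T; simplify:
  drop -3 from [-4, 5, -3] -> [-4, 5]
  drop -3 from [-5, -3] -> [-5]
  satisfied 1 clause(s); 4 remain; assigned so far: [3]
unit clause [4] forces x4=T; simplify:
  drop -4 from [-4, 5] -> [5]
  satisfied 2 clause(s); 2 remain; assigned so far: [3, 4]
unit clause [5] forces x5=T; simplify:
  drop -5 from [-5] -> [] (empty!)
  satisfied 1 clause(s); 1 remain; assigned so far: [3, 4, 5]
CONFLICT (empty clause)

Answer: 0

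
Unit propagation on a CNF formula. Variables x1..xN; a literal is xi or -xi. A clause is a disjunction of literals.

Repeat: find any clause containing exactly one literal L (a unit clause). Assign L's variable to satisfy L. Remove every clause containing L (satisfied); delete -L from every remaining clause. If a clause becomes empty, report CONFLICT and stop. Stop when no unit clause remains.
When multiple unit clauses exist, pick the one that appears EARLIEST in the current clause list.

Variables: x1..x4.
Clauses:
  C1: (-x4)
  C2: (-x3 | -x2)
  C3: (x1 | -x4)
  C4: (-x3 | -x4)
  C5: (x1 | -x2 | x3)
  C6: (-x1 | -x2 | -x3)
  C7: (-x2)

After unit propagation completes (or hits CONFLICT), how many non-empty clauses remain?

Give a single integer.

unit clause [-4] forces x4=F; simplify:
  satisfied 3 clause(s); 4 remain; assigned so far: [4]
unit clause [-2] forces x2=F; simplify:
  satisfied 4 clause(s); 0 remain; assigned so far: [2, 4]

Answer: 0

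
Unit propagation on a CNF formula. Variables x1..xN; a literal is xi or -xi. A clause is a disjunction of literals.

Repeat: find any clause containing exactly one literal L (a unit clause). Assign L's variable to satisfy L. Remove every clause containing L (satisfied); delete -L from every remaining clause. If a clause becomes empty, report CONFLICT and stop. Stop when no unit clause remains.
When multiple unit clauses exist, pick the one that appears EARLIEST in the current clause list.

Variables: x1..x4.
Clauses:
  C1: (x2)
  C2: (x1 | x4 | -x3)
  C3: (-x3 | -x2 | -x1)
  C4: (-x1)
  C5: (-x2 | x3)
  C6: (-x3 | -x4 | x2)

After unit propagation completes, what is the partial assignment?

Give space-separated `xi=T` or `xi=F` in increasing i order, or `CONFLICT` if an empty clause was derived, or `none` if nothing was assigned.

Answer: x1=F x2=T x3=T x4=T

Derivation:
unit clause [2] forces x2=T; simplify:
  drop -2 from [-3, -2, -1] -> [-3, -1]
  drop -2 from [-2, 3] -> [3]
  satisfied 2 clause(s); 4 remain; assigned so far: [2]
unit clause [-1] forces x1=F; simplify:
  drop 1 from [1, 4, -3] -> [4, -3]
  satisfied 2 clause(s); 2 remain; assigned so far: [1, 2]
unit clause [3] forces x3=T; simplify:
  drop -3 from [4, -3] -> [4]
  satisfied 1 clause(s); 1 remain; assigned so far: [1, 2, 3]
unit clause [4] forces x4=T; simplify:
  satisfied 1 clause(s); 0 remain; assigned so far: [1, 2, 3, 4]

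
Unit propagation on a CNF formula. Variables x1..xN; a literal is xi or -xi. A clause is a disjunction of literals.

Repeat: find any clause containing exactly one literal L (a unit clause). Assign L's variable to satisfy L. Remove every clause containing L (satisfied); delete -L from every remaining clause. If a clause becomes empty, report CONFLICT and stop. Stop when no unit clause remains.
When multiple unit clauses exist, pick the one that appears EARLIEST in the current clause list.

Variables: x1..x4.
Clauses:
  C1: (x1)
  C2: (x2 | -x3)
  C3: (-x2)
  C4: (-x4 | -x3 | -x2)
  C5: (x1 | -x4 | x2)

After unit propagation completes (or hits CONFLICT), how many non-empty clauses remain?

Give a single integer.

Answer: 0

Derivation:
unit clause [1] forces x1=T; simplify:
  satisfied 2 clause(s); 3 remain; assigned so far: [1]
unit clause [-2] forces x2=F; simplify:
  drop 2 from [2, -3] -> [-3]
  satisfied 2 clause(s); 1 remain; assigned so far: [1, 2]
unit clause [-3] forces x3=F; simplify:
  satisfied 1 clause(s); 0 remain; assigned so far: [1, 2, 3]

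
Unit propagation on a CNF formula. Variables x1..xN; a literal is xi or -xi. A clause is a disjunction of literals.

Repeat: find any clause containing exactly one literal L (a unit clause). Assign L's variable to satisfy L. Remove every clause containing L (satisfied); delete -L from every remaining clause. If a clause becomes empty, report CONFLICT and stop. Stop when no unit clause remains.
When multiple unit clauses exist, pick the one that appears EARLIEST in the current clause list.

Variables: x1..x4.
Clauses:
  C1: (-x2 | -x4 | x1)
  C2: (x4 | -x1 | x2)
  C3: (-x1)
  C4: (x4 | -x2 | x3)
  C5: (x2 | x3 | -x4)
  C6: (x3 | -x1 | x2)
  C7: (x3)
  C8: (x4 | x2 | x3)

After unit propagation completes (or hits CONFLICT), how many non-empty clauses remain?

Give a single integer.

unit clause [-1] forces x1=F; simplify:
  drop 1 from [-2, -4, 1] -> [-2, -4]
  satisfied 3 clause(s); 5 remain; assigned so far: [1]
unit clause [3] forces x3=T; simplify:
  satisfied 4 clause(s); 1 remain; assigned so far: [1, 3]

Answer: 1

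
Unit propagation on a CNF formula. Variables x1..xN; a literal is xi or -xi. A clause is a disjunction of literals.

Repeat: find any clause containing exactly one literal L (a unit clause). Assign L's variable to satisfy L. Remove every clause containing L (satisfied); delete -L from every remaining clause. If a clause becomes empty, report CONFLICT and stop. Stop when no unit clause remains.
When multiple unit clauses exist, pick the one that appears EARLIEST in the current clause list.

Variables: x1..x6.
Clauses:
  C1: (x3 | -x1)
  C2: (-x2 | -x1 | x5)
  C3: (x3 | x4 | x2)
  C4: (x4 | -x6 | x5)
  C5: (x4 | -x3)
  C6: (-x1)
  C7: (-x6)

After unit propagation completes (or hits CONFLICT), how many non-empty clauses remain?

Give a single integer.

Answer: 2

Derivation:
unit clause [-1] forces x1=F; simplify:
  satisfied 3 clause(s); 4 remain; assigned so far: [1]
unit clause [-6] forces x6=F; simplify:
  satisfied 2 clause(s); 2 remain; assigned so far: [1, 6]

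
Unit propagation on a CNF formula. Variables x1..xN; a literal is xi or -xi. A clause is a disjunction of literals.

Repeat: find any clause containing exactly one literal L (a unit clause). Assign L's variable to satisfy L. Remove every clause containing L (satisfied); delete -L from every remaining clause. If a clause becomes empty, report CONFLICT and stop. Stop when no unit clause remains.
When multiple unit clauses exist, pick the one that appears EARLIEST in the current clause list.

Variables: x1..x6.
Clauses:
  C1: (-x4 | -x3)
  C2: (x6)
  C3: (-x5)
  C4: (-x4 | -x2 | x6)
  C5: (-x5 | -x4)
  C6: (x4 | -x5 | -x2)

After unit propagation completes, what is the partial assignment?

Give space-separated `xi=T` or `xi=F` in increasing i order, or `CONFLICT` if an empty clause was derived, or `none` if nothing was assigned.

unit clause [6] forces x6=T; simplify:
  satisfied 2 clause(s); 4 remain; assigned so far: [6]
unit clause [-5] forces x5=F; simplify:
  satisfied 3 clause(s); 1 remain; assigned so far: [5, 6]

Answer: x5=F x6=T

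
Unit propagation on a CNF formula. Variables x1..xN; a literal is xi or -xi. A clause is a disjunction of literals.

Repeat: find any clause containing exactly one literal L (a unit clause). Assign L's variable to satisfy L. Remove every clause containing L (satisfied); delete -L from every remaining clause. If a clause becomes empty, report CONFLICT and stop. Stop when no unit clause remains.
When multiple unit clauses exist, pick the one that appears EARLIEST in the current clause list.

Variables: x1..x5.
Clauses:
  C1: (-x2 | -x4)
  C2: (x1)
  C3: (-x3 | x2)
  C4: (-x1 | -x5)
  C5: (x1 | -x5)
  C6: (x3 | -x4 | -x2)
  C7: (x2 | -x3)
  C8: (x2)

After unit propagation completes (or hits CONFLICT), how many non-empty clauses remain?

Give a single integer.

unit clause [1] forces x1=T; simplify:
  drop -1 from [-1, -5] -> [-5]
  satisfied 2 clause(s); 6 remain; assigned so far: [1]
unit clause [-5] forces x5=F; simplify:
  satisfied 1 clause(s); 5 remain; assigned so far: [1, 5]
unit clause [2] forces x2=T; simplify:
  drop -2 from [-2, -4] -> [-4]
  drop -2 from [3, -4, -2] -> [3, -4]
  satisfied 3 clause(s); 2 remain; assigned so far: [1, 2, 5]
unit clause [-4] forces x4=F; simplify:
  satisfied 2 clause(s); 0 remain; assigned so far: [1, 2, 4, 5]

Answer: 0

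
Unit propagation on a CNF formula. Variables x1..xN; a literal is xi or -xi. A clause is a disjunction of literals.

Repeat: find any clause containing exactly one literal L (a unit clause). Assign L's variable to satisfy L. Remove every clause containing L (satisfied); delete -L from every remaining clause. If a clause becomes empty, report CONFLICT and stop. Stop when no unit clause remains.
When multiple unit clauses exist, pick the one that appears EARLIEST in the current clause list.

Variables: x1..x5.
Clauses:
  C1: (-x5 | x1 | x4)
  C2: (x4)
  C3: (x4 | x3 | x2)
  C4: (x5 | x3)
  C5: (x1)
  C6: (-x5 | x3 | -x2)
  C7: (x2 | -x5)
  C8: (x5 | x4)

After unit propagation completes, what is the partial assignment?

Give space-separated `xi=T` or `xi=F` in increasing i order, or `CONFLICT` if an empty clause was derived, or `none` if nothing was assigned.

unit clause [4] forces x4=T; simplify:
  satisfied 4 clause(s); 4 remain; assigned so far: [4]
unit clause [1] forces x1=T; simplify:
  satisfied 1 clause(s); 3 remain; assigned so far: [1, 4]

Answer: x1=T x4=T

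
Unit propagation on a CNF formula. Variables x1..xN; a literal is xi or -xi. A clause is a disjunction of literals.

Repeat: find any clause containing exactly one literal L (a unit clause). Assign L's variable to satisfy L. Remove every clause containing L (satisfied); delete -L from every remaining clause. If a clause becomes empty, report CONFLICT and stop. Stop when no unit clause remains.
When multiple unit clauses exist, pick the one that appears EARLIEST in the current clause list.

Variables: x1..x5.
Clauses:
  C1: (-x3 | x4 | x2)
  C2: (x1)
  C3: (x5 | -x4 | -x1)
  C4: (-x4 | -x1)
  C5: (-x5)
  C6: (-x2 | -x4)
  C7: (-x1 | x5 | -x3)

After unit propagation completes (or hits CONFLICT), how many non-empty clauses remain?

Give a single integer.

unit clause [1] forces x1=T; simplify:
  drop -1 from [5, -4, -1] -> [5, -4]
  drop -1 from [-4, -1] -> [-4]
  drop -1 from [-1, 5, -3] -> [5, -3]
  satisfied 1 clause(s); 6 remain; assigned so far: [1]
unit clause [-4] forces x4=F; simplify:
  drop 4 from [-3, 4, 2] -> [-3, 2]
  satisfied 3 clause(s); 3 remain; assigned so far: [1, 4]
unit clause [-5] forces x5=F; simplify:
  drop 5 from [5, -3] -> [-3]
  satisfied 1 clause(s); 2 remain; assigned so far: [1, 4, 5]
unit clause [-3] forces x3=F; simplify:
  satisfied 2 clause(s); 0 remain; assigned so far: [1, 3, 4, 5]

Answer: 0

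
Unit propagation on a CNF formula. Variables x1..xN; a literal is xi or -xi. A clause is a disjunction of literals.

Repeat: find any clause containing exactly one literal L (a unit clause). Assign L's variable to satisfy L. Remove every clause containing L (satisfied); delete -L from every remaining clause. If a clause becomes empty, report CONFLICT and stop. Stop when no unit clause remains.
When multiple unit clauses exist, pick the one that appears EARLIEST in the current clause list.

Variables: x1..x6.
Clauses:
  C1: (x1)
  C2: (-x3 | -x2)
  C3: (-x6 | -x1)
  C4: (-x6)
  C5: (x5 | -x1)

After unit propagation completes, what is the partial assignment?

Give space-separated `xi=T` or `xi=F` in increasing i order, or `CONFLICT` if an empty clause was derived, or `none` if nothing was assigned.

unit clause [1] forces x1=T; simplify:
  drop -1 from [-6, -1] -> [-6]
  drop -1 from [5, -1] -> [5]
  satisfied 1 clause(s); 4 remain; assigned so far: [1]
unit clause [-6] forces x6=F; simplify:
  satisfied 2 clause(s); 2 remain; assigned so far: [1, 6]
unit clause [5] forces x5=T; simplify:
  satisfied 1 clause(s); 1 remain; assigned so far: [1, 5, 6]

Answer: x1=T x5=T x6=F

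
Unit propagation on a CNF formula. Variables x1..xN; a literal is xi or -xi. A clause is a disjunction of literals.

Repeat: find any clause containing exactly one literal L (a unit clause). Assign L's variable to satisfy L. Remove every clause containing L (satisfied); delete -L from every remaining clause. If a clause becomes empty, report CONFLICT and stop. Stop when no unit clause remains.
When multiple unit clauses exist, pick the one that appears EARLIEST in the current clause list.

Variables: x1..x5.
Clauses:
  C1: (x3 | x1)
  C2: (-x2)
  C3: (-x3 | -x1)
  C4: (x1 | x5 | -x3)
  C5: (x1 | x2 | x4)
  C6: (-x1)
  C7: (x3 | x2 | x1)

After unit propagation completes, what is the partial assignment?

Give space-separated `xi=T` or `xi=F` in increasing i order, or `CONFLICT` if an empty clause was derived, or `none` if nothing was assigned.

unit clause [-2] forces x2=F; simplify:
  drop 2 from [1, 2, 4] -> [1, 4]
  drop 2 from [3, 2, 1] -> [3, 1]
  satisfied 1 clause(s); 6 remain; assigned so far: [2]
unit clause [-1] forces x1=F; simplify:
  drop 1 from [3, 1] -> [3]
  drop 1 from [1, 5, -3] -> [5, -3]
  drop 1 from [1, 4] -> [4]
  drop 1 from [3, 1] -> [3]
  satisfied 2 clause(s); 4 remain; assigned so far: [1, 2]
unit clause [3] forces x3=T; simplify:
  drop -3 from [5, -3] -> [5]
  satisfied 2 clause(s); 2 remain; assigned so far: [1, 2, 3]
unit clause [5] forces x5=T; simplify:
  satisfied 1 clause(s); 1 remain; assigned so far: [1, 2, 3, 5]
unit clause [4] forces x4=T; simplify:
  satisfied 1 clause(s); 0 remain; assigned so far: [1, 2, 3, 4, 5]

Answer: x1=F x2=F x3=T x4=T x5=T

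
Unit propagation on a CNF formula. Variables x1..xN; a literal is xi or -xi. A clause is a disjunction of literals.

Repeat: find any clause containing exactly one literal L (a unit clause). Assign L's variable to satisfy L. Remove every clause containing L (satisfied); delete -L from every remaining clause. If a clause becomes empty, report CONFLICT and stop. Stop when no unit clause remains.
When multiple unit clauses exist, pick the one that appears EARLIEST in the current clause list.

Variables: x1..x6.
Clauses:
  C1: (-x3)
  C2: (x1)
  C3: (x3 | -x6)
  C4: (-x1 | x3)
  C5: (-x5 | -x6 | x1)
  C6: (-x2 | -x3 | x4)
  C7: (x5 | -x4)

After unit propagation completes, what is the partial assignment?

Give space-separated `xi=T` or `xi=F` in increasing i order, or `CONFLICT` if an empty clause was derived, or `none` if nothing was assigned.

Answer: CONFLICT

Derivation:
unit clause [-3] forces x3=F; simplify:
  drop 3 from [3, -6] -> [-6]
  drop 3 from [-1, 3] -> [-1]
  satisfied 2 clause(s); 5 remain; assigned so far: [3]
unit clause [1] forces x1=T; simplify:
  drop -1 from [-1] -> [] (empty!)
  satisfied 2 clause(s); 3 remain; assigned so far: [1, 3]
CONFLICT (empty clause)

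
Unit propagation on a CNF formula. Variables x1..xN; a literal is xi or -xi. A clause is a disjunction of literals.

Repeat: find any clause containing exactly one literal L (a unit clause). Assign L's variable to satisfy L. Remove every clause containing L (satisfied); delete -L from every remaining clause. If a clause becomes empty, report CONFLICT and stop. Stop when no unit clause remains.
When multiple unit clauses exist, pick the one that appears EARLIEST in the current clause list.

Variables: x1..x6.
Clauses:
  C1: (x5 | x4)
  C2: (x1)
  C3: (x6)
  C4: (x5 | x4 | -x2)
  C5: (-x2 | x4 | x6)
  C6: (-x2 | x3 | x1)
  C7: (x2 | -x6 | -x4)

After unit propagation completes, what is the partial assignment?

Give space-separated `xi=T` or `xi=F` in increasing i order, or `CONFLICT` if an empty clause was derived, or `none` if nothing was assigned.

unit clause [1] forces x1=T; simplify:
  satisfied 2 clause(s); 5 remain; assigned so far: [1]
unit clause [6] forces x6=T; simplify:
  drop -6 from [2, -6, -4] -> [2, -4]
  satisfied 2 clause(s); 3 remain; assigned so far: [1, 6]

Answer: x1=T x6=T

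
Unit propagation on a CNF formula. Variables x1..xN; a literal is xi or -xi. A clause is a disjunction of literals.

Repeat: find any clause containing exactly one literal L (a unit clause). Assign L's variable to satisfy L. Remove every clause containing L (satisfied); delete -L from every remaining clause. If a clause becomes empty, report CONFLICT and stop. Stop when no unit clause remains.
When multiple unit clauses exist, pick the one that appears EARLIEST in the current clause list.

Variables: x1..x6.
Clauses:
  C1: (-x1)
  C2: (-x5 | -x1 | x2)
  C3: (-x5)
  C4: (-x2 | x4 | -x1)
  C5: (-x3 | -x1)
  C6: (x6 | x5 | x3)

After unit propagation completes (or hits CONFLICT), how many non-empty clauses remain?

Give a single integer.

unit clause [-1] forces x1=F; simplify:
  satisfied 4 clause(s); 2 remain; assigned so far: [1]
unit clause [-5] forces x5=F; simplify:
  drop 5 from [6, 5, 3] -> [6, 3]
  satisfied 1 clause(s); 1 remain; assigned so far: [1, 5]

Answer: 1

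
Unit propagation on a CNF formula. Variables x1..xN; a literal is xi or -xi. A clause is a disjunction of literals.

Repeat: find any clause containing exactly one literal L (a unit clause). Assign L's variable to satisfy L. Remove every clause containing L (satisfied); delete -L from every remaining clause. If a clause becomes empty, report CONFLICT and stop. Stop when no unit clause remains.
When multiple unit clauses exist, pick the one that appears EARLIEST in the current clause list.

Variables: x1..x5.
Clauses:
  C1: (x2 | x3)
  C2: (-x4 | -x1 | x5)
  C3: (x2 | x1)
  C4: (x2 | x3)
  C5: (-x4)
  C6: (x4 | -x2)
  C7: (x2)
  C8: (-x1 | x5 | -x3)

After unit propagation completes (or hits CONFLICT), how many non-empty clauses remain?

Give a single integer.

unit clause [-4] forces x4=F; simplify:
  drop 4 from [4, -2] -> [-2]
  satisfied 2 clause(s); 6 remain; assigned so far: [4]
unit clause [-2] forces x2=F; simplify:
  drop 2 from [2, 3] -> [3]
  drop 2 from [2, 1] -> [1]
  drop 2 from [2, 3] -> [3]
  drop 2 from [2] -> [] (empty!)
  satisfied 1 clause(s); 5 remain; assigned so far: [2, 4]
CONFLICT (empty clause)

Answer: 4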